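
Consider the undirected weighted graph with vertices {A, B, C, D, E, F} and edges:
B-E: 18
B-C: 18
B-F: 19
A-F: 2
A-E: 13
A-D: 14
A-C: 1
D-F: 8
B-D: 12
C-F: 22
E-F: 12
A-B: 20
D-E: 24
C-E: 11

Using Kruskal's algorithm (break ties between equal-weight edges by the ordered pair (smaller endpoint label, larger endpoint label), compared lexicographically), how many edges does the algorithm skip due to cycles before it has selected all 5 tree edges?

Kruskal's algorithm — process edges by increasing weight (ties by edge label):
A-C (1): add. Components now {A,C} {B} {D} {E} {F}
A-F (2): add. Components now {A,C,F} {B} {D} {E}
D-F (8): add. Components now {A,C,D,F} {B} {E}
C-E (11): add. Components now {A,C,D,E,F} {B}
B-D (12): add. Components now {A,B,C,D,E,F}
Edges rejected before the tree was complete: 0.

0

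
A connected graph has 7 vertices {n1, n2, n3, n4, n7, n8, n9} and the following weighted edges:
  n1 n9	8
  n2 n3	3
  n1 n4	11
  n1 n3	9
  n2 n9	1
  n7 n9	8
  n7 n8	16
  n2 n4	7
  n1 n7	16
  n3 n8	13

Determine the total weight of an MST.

Kruskal's algorithm — process edges by increasing weight (ties by edge label):
n2 n9 (1): add — endpoints in different components.
n2 n3 (3): add — endpoints in different components.
n2 n4 (7): add — endpoints in different components.
n1 n9 (8): add — endpoints in different components.
n7 n9 (8): add — endpoints in different components.
n1 n3 (9): skip — n3 and n1 already connected.
n1 n4 (11): skip — n4 and n1 already connected.
n3 n8 (13): add — endpoints in different components.
MST edges: n2 n9, n2 n3, n2 n4, n1 n9, n7 n9, n3 n8; total weight 1+3+7+8+8+13 = 40.

40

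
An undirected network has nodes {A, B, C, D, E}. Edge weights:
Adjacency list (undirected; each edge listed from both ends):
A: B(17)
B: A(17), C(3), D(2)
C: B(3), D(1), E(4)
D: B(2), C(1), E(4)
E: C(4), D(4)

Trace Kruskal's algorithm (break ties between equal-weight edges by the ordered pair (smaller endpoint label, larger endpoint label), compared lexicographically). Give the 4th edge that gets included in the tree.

A-B

Kruskal: consider edges lightest-first.
C–D (1): add — endpoints in different components.
B–D (2): add — endpoints in different components.
B–C (3): skip — B and C already connected.
C–E (4): add — endpoints in different components.
D–E (4): skip — D and E already connected.
A–B (17): add — endpoints in different components.
The 4th edge added is A–B.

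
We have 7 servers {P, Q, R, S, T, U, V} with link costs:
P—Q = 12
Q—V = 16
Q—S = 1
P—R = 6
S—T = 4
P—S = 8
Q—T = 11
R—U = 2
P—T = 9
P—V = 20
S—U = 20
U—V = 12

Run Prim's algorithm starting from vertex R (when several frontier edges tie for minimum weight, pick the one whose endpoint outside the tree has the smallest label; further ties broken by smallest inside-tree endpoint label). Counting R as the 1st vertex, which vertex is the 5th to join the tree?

Prim's algorithm from R:
Step 1: cheapest edge leaving the tree is R—U (2); add U.
Step 2: cheapest edge leaving the tree is P—R (6); add P.
Step 3: cheapest edge leaving the tree is P—S (8); add S.
Step 4: cheapest edge leaving the tree is Q—S (1); add Q.
Step 5: cheapest edge leaving the tree is S—T (4); add T.
Step 6: cheapest edge leaving the tree is U—V (12); add V.
Vertex order: R, U, P, S, Q, T, V. The 5th vertex is Q.

Q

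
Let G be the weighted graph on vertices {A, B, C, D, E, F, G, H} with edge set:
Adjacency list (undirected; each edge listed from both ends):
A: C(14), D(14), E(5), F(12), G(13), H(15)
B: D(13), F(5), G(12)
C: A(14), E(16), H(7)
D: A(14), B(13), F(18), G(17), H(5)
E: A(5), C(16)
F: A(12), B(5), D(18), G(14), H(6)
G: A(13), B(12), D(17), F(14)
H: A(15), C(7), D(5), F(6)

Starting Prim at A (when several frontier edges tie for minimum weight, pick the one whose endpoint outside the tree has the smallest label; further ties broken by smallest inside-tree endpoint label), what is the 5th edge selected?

Grow the tree from A using Prim:
Step 1: cheapest edge leaving the tree is A—E (5); add E.
Step 2: cheapest edge leaving the tree is A—F (12); add F.
Step 3: cheapest edge leaving the tree is B—F (5); add B.
Step 4: cheapest edge leaving the tree is F—H (6); add H.
Step 5: cheapest edge leaving the tree is D—H (5); add D.
Step 6: cheapest edge leaving the tree is C—H (7); add C.
Step 7: cheapest edge leaving the tree is B—G (12); add G.
The 5th edge added is D—H.

D-H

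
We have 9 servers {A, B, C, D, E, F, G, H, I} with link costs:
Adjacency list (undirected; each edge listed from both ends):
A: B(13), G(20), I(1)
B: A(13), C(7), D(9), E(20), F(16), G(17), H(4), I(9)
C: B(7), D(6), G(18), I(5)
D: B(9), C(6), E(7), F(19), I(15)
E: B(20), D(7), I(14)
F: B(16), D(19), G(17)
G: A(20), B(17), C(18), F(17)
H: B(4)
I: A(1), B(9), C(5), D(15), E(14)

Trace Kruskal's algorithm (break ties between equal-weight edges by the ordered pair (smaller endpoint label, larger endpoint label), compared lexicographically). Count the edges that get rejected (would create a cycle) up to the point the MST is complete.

5

Sort edges by weight, then run Kruskal:
A-I (1): add — endpoints in different components.
B-H (4): add — endpoints in different components.
C-I (5): add — endpoints in different components.
C-D (6): add — endpoints in different components.
B-C (7): add — endpoints in different components.
D-E (7): add — endpoints in different components.
B-D (9): skip — B and D already connected.
B-I (9): skip — B and I already connected.
A-B (13): skip — A and B already connected.
E-I (14): skip — E and I already connected.
D-I (15): skip — D and I already connected.
B-F (16): add — endpoints in different components.
B-G (17): add — endpoints in different components.
Edges rejected before the tree was complete: 5.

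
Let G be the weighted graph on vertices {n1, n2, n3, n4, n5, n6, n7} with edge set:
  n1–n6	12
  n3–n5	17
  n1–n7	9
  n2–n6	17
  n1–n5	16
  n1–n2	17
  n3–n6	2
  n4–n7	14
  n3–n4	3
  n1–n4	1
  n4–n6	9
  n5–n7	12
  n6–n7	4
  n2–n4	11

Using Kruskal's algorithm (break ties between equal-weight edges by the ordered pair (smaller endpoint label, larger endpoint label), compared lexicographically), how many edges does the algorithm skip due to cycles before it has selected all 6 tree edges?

3

Kruskal: consider edges lightest-first.
n1–n4 (1): add — endpoints in different components.
n3–n6 (2): add — endpoints in different components.
n3–n4 (3): add — endpoints in different components.
n6–n7 (4): add — endpoints in different components.
n1–n7 (9): skip — n7 and n1 already connected.
n4–n6 (9): skip — n6 and n4 already connected.
n2–n4 (11): add — endpoints in different components.
n1–n6 (12): skip — n6 and n1 already connected.
n5–n7 (12): add — endpoints in different components.
Edges rejected before the tree was complete: 3.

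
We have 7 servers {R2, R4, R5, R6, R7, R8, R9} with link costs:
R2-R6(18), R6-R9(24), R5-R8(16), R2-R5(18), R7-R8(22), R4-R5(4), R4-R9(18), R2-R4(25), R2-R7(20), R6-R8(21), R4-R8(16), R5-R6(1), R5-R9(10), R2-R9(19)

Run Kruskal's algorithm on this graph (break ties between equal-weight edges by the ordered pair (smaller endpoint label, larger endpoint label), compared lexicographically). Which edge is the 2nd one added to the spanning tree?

Sort edges by weight, then run Kruskal:
R5-R6 (1): add. Components now {R2} {R8} {R5,R6} {R9} {R7} {R4}
R4-R5 (4): add. Components now {R2} {R8} {R4,R5,R6} {R9} {R7}
R5-R9 (10): add. Components now {R2} {R8} {R4,R5,R6,R9} {R7}
R4-R8 (16): add. Components now {R2} {R4,R5,R6,R8,R9} {R7}
R5-R8 (16): skip — R8 and R5 already connected.
R2-R5 (18): add. Components now {R2,R4,R5,R6,R8,R9} {R7}
R2-R6 (18): skip — R2 and R6 already connected.
R4-R9 (18): skip — R9 and R4 already connected.
R2-R9 (19): skip — R2 and R9 already connected.
R2-R7 (20): add. Components now {R2,R4,R5,R6,R7,R8,R9}
The 2nd edge added is R4-R5.

R4-R5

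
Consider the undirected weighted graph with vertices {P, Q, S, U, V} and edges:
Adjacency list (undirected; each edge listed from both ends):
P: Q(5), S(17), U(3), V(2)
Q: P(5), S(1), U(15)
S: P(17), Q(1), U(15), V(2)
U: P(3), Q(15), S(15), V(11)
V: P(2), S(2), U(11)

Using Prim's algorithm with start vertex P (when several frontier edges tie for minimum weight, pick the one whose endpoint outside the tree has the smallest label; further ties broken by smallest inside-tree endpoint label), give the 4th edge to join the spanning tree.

Grow the tree from P using Prim:
Step 1: frontier [P-V 2, P-U 3, P-Q 5, P-S 17] → take P-V (2); add V.
Step 2: frontier [P-U 3, P-Q 5, P-S 17, S-V 2, U-V 11] → take S-V (2); add S.
Step 3: frontier [P-U 3, P-Q 5, Q-S 1, S-U 15, U-V 11] → take Q-S (1); add Q.
Step 4: frontier [P-U 3, Q-U 15, S-U 15, U-V 11] → take P-U (3); add U.
The 4th edge added is P-U.

P-U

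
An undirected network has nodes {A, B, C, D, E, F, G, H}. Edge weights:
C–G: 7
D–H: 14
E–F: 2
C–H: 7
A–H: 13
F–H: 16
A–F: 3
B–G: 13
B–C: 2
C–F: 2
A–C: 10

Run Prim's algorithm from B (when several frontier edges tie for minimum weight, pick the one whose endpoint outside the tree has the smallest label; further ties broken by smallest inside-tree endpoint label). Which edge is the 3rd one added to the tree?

Prim's algorithm from B:
Step 1: frontier [B–C 2, B–G 13] → take B–C (2); add C.
Step 2: frontier [B–G 13, C–F 2, C–G 7, C–H 7, A–C 10] → take C–F (2); add F.
Step 3: frontier [B–G 13, C–G 7, C–H 7, A–C 10, E–F 2, A–F 3, F–H 16] → take E–F (2); add E.
Step 4: frontier [B–G 13, C–G 7, C–H 7, A–C 10, A–F 3, F–H 16] → take A–F (3); add A.
Step 5: frontier [A–H 13, B–G 13, C–G 7, C–H 7, F–H 16] → take C–G (7); add G.
Step 6: frontier [A–H 13, C–H 7, F–H 16] → take C–H (7); add H.
Step 7: frontier [D–H 14] → take D–H (14); add D.
The 3rd edge added is E–F.

E-F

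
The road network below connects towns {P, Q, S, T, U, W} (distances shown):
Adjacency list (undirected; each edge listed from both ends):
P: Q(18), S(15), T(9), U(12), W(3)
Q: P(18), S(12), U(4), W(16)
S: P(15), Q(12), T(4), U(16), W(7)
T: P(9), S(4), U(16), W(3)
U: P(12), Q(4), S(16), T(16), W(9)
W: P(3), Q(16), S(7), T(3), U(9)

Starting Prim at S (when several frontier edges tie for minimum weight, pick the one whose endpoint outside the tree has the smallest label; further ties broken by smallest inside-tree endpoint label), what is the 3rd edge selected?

P-W

Prim's algorithm from S:
Step 1: frontier [S–T 4, S–W 7, Q–S 12, P–S 15, S–U 16] → take S–T (4); add T.
Step 2: frontier [S–W 7, Q–S 12, P–S 15, S–U 16, T–W 3, P–T 9, T–U 16] → take T–W (3); add W.
Step 3: frontier [Q–S 12, P–S 15, S–U 16, P–T 9, T–U 16, P–W 3, U–W 9, Q–W 16] → take P–W (3); add P.
Step 4: frontier [P–U 12, P–Q 18, Q–S 12, S–U 16, T–U 16, U–W 9, Q–W 16] → take U–W (9); add U.
Step 5: frontier [P–Q 18, Q–S 12, Q–U 4, Q–W 16] → take Q–U (4); add Q.
The 3rd edge added is P–W.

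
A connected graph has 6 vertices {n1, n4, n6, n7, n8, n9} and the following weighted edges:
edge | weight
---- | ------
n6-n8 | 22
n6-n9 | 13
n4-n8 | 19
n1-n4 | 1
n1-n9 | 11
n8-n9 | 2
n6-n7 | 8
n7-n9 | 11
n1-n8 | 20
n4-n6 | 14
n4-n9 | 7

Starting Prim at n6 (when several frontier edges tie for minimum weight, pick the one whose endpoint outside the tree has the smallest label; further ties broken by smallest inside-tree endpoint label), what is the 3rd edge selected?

n8-n9

Prim's algorithm from n6:
Step 1: frontier [n6-n7 8, n6-n9 13, n4-n6 14, n6-n8 22] → take n6-n7 (8); add n7.
Step 2: frontier [n6-n9 13, n4-n6 14, n6-n8 22, n7-n9 11] → take n7-n9 (11); add n9.
Step 3: frontier [n4-n6 14, n6-n8 22, n8-n9 2, n4-n9 7, n1-n9 11] → take n8-n9 (2); add n8.
Step 4: frontier [n4-n6 14, n4-n8 19, n1-n8 20, n4-n9 7, n1-n9 11] → take n4-n9 (7); add n4.
Step 5: frontier [n1-n4 1, n1-n8 20, n1-n9 11] → take n1-n4 (1); add n1.
The 3rd edge added is n8-n9.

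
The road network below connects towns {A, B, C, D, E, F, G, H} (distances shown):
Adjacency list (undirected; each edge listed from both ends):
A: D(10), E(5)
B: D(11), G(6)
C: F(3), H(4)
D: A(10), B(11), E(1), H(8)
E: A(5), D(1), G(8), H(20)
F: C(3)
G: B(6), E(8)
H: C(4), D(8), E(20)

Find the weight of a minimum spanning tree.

35

Grow the tree from E using Prim:
Step 1: cheapest edge leaving the tree is D—E (1); add D.
Step 2: cheapest edge leaving the tree is A—E (5); add A.
Step 3: cheapest edge leaving the tree is E—G (8); add G.
Step 4: cheapest edge leaving the tree is B—G (6); add B.
Step 5: cheapest edge leaving the tree is D—H (8); add H.
Step 6: cheapest edge leaving the tree is C—H (4); add C.
Step 7: cheapest edge leaving the tree is C—F (3); add F.
MST edges: D—E, A—E, E—G, B—G, D—H, C—H, C—F; total weight 1+5+8+6+8+4+3 = 35.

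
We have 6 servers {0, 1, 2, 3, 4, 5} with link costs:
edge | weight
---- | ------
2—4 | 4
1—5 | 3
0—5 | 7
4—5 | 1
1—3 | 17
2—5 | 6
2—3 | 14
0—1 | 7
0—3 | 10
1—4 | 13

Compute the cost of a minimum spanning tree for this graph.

25

Kruskal's algorithm — process edges by increasing weight (ties by edge label):
4—5 (1): add — endpoints in different components.
1—5 (3): add — endpoints in different components.
2—4 (4): add — endpoints in different components.
2—5 (6): skip — 2 and 5 already connected.
0—1 (7): add — endpoints in different components.
0—5 (7): skip — 0 and 5 already connected.
0—3 (10): add — endpoints in different components.
MST edges: 4—5, 1—5, 2—4, 0—1, 0—3; total weight 1+3+4+7+10 = 25.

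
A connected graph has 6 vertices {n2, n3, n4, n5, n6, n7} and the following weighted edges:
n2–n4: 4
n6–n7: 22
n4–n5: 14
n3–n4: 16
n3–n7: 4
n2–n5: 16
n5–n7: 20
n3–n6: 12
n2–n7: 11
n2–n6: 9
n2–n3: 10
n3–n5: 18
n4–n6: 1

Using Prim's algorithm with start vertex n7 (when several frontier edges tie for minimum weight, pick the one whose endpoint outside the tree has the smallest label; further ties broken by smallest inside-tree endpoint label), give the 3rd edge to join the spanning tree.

n2-n4

Prim, starting at n7.
Step 1: cheapest edge leaving the tree is n3–n7 (4); add n3.
Step 2: cheapest edge leaving the tree is n2–n3 (10); add n2.
Step 3: cheapest edge leaving the tree is n2–n4 (4); add n4.
Step 4: cheapest edge leaving the tree is n4–n6 (1); add n6.
Step 5: cheapest edge leaving the tree is n4–n5 (14); add n5.
The 3rd edge added is n2–n4.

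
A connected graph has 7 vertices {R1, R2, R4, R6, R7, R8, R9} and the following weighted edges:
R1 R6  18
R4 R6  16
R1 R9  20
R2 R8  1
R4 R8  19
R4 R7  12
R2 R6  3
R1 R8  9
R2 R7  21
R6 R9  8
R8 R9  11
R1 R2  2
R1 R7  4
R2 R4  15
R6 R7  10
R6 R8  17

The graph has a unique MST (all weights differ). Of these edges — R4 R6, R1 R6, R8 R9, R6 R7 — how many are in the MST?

0

Kruskal: consider edges lightest-first.
R2 R8 (1): add — endpoints in different components.
R1 R2 (2): add — endpoints in different components.
R2 R6 (3): add — endpoints in different components.
R1 R7 (4): add — endpoints in different components.
R6 R9 (8): add — endpoints in different components.
R1 R8 (9): skip — R8 and R1 already connected.
R6 R7 (10): skip — R7 and R6 already connected.
R8 R9 (11): skip — R8 and R9 already connected.
R4 R7 (12): add — endpoints in different components.
MST edge set: {R2 R8, R1 R2, R2 R6, R1 R7, R6 R9, R4 R7}.
Of the listed edges, {} are in the MST → 0.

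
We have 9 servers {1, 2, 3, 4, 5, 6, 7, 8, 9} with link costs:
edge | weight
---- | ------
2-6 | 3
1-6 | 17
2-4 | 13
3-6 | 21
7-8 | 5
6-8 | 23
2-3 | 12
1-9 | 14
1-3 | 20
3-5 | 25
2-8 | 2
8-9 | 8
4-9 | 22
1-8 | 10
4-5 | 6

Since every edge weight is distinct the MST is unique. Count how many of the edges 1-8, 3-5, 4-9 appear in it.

1

Sort edges by weight, then run Kruskal:
2-8 (2): add — endpoints in different components.
2-6 (3): add — endpoints in different components.
7-8 (5): add — endpoints in different components.
4-5 (6): add — endpoints in different components.
8-9 (8): add — endpoints in different components.
1-8 (10): add — endpoints in different components.
2-3 (12): add — endpoints in different components.
2-4 (13): add — endpoints in different components.
MST edge set: {2-8, 2-6, 7-8, 4-5, 8-9, 1-8, 2-3, 2-4}.
Of the listed edges, {1-8} are in the MST → 1.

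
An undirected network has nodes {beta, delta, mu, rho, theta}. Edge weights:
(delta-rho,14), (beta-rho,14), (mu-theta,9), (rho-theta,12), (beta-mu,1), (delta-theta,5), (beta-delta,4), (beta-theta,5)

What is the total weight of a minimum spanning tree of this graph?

22

Kruskal: consider edges lightest-first.
beta-mu (1): add. Components now {theta} {delta} {beta,mu} {rho}
beta-delta (4): add. Components now {theta} {beta,delta,mu} {rho}
beta-theta (5): add. Components now {beta,delta,mu,theta} {rho}
delta-theta (5): skip — theta and delta already connected.
mu-theta (9): skip — theta and mu already connected.
rho-theta (12): add. Components now {beta,delta,mu,rho,theta}
MST edges: beta-mu, beta-delta, beta-theta, rho-theta; total weight 1+4+5+12 = 22.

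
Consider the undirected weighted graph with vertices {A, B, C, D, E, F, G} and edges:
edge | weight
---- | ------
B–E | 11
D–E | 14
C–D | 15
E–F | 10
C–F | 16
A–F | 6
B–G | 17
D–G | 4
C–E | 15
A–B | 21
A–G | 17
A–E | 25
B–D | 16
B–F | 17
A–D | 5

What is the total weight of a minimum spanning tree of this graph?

Grow the tree from A using Prim:
Step 1: cheapest edge leaving the tree is A–D (5); add D.
Step 2: cheapest edge leaving the tree is D–G (4); add G.
Step 3: cheapest edge leaving the tree is A–F (6); add F.
Step 4: cheapest edge leaving the tree is E–F (10); add E.
Step 5: cheapest edge leaving the tree is B–E (11); add B.
Step 6: cheapest edge leaving the tree is C–D (15); add C.
MST edges: A–D, D–G, A–F, E–F, B–E, C–D; total weight 5+4+6+10+11+15 = 51.

51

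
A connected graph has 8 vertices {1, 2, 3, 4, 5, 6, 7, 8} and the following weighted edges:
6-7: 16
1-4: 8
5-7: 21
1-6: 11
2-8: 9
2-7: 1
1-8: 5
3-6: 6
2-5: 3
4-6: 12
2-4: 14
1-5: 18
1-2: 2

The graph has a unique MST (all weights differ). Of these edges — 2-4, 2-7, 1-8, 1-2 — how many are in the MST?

Kruskal's algorithm — process edges by increasing weight (ties by edge label):
2-7 (1): add — endpoints in different components.
1-2 (2): add — endpoints in different components.
2-5 (3): add — endpoints in different components.
1-8 (5): add — endpoints in different components.
3-6 (6): add — endpoints in different components.
1-4 (8): add — endpoints in different components.
2-8 (9): skip — 2 and 8 already connected.
1-6 (11): add — endpoints in different components.
MST edge set: {2-7, 1-2, 2-5, 1-8, 3-6, 1-4, 1-6}.
Of the listed edges, {2-7, 1-8, 1-2} are in the MST → 3.

3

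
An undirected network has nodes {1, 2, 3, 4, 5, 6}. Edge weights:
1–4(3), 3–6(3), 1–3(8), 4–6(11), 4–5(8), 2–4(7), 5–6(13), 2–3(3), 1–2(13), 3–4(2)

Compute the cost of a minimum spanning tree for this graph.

Prim, starting at 1.
Step 1: frontier [1–4 3, 1–3 8, 1–2 13] → take 1–4 (3); add 4.
Step 2: frontier [1–3 8, 1–2 13, 3–4 2, 2–4 7, 4–5 8, 4–6 11] → take 3–4 (2); add 3.
Step 3: frontier [1–2 13, 2–3 3, 3–6 3, 2–4 7, 4–5 8, 4–6 11] → take 2–3 (3); add 2.
Step 4: frontier [3–6 3, 4–5 8, 4–6 11] → take 3–6 (3); add 6.
Step 5: frontier [4–5 8, 5–6 13] → take 4–5 (8); add 5.
MST edges: 1–4, 3–4, 2–3, 3–6, 4–5; total weight 3+2+3+3+8 = 19.

19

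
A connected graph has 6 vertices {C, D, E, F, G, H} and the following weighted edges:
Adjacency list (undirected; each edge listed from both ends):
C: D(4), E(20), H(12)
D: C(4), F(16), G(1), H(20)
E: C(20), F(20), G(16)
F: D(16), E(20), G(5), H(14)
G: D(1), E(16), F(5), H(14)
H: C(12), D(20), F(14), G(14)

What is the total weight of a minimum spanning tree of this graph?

38

Kruskal's algorithm — process edges by increasing weight (ties by edge label):
D G (1): add. Components now {C} {D,G} {E} {F} {H}
C D (4): add. Components now {C,D,G} {E} {F} {H}
F G (5): add. Components now {C,D,F,G} {E} {H}
C H (12): add. Components now {C,D,F,G,H} {E}
F H (14): skip — F and H already connected.
G H (14): skip — G and H already connected.
D F (16): skip — D and F already connected.
E G (16): add. Components now {C,D,E,F,G,H}
MST edges: D G, C D, F G, C H, E G; total weight 1+4+5+12+16 = 38.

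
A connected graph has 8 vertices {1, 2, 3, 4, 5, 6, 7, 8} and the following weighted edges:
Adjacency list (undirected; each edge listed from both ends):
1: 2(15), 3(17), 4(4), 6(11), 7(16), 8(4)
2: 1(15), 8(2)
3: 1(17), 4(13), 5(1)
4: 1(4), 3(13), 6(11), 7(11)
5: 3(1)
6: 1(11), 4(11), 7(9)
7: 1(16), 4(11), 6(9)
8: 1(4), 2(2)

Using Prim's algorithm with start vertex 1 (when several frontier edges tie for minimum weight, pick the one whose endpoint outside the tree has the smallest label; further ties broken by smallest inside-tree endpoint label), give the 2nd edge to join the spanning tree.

1-8

Prim's algorithm from 1:
Step 1: cheapest edge leaving the tree is 1–4 (4); add 4.
Step 2: cheapest edge leaving the tree is 1–8 (4); add 8.
Step 3: cheapest edge leaving the tree is 2–8 (2); add 2.
Step 4: cheapest edge leaving the tree is 1–6 (11); add 6.
Step 5: cheapest edge leaving the tree is 6–7 (9); add 7.
Step 6: cheapest edge leaving the tree is 3–4 (13); add 3.
Step 7: cheapest edge leaving the tree is 3–5 (1); add 5.
The 2nd edge added is 1–8.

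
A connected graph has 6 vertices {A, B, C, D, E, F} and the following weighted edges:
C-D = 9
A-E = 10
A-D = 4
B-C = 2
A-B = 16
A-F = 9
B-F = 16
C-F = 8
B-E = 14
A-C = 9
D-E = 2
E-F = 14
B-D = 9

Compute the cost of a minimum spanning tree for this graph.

25

Kruskal's algorithm — process edges by increasing weight (ties by edge label):
B-C (2): add — endpoints in different components.
D-E (2): add — endpoints in different components.
A-D (4): add — endpoints in different components.
C-F (8): add — endpoints in different components.
A-C (9): add — endpoints in different components.
MST edges: B-C, D-E, A-D, C-F, A-C; total weight 2+2+4+8+9 = 25.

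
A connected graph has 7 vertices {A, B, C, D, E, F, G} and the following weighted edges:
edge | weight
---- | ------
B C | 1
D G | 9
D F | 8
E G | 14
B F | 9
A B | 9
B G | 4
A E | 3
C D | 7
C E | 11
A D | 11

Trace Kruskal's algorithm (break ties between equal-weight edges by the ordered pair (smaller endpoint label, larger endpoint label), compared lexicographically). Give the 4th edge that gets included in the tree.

C-D

Kruskal: consider edges lightest-first.
B C (1): add. Components now {A} {B,C} {D} {E} {F} {G}
A E (3): add. Components now {A,E} {B,C} {D} {F} {G}
B G (4): add. Components now {A,E} {B,C,G} {D} {F}
C D (7): add. Components now {A,E} {B,C,D,G} {F}
D F (8): add. Components now {A,E} {B,C,D,F,G}
A B (9): add. Components now {A,B,C,D,E,F,G}
The 4th edge added is C D.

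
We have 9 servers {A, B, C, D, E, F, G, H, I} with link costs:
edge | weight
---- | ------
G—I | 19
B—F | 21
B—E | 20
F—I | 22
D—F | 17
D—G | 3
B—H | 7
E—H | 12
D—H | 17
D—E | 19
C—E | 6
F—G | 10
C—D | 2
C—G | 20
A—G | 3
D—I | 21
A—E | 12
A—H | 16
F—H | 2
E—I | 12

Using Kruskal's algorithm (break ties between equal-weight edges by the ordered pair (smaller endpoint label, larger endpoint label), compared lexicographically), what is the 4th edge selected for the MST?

Sort edges by weight, then run Kruskal:
C—D (2): add — endpoints in different components.
F—H (2): add — endpoints in different components.
A—G (3): add — endpoints in different components.
D—G (3): add — endpoints in different components.
C—E (6): add — endpoints in different components.
B—H (7): add — endpoints in different components.
F—G (10): add — endpoints in different components.
A—E (12): skip — A and E already connected.
E—H (12): skip — E and H already connected.
E—I (12): add — endpoints in different components.
The 4th edge added is D—G.

D-G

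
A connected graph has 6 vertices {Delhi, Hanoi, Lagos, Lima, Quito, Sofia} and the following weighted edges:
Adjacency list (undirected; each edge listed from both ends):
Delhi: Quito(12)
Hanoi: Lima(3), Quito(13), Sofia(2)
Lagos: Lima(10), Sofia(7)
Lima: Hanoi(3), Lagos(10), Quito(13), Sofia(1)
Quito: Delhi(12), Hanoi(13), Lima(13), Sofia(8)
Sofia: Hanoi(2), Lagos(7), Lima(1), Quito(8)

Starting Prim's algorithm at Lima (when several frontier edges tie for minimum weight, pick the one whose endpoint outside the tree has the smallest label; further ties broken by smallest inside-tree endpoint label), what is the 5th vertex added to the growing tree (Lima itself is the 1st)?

Prim's algorithm from Lima:
Step 1: cheapest edge leaving the tree is Lima-Sofia (1); add Sofia.
Step 2: cheapest edge leaving the tree is Hanoi-Sofia (2); add Hanoi.
Step 3: cheapest edge leaving the tree is Lagos-Sofia (7); add Lagos.
Step 4: cheapest edge leaving the tree is Quito-Sofia (8); add Quito.
Step 5: cheapest edge leaving the tree is Delhi-Quito (12); add Delhi.
Vertex order: Lima, Sofia, Hanoi, Lagos, Quito, Delhi. The 5th vertex is Quito.

Quito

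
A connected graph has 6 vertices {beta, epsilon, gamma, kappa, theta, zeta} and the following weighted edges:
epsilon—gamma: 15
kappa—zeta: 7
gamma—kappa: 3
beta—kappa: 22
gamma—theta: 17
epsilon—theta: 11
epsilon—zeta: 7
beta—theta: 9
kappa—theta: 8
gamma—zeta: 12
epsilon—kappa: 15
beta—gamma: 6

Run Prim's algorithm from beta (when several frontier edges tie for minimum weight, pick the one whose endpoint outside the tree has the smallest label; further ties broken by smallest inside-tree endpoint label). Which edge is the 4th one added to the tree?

epsilon-zeta

Prim's algorithm from beta:
Step 1: frontier [beta—gamma 6, beta—theta 9, beta—kappa 22] → take beta—gamma (6); add gamma.
Step 2: frontier [beta—theta 9, beta—kappa 22, gamma—kappa 3, gamma—zeta 12, epsilon—gamma 15, gamma—theta 17] → take gamma—kappa (3); add kappa.
Step 3: frontier [beta—theta 9, gamma—zeta 12, epsilon—gamma 15, gamma—theta 17, kappa—zeta 7, kappa—theta 8, epsilon—kappa 15] → take kappa—zeta (7); add zeta.
Step 4: frontier [beta—theta 9, epsilon—gamma 15, gamma—theta 17, kappa—theta 8, epsilon—kappa 15, epsilon—zeta 7] → take epsilon—zeta (7); add epsilon.
Step 5: frontier [beta—theta 9, epsilon—theta 11, gamma—theta 17, kappa—theta 8] → take kappa—theta (8); add theta.
The 4th edge added is epsilon—zeta.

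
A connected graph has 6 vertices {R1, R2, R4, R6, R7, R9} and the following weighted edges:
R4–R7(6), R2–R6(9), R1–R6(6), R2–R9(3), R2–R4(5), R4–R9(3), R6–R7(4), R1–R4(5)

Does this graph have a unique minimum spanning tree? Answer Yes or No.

No

Sort edges by weight, then run Kruskal:
R2–R9 (3): add — endpoints in different components.
R4–R9 (3): add — endpoints in different components.
R6–R7 (4): add — endpoints in different components.
R1–R4 (5): add — endpoints in different components.
R2–R4 (5): skip — R2 and R4 already connected.
R1–R6 (6): add — endpoints in different components.
Non-tree edge R4–R7 has weight 6, equal to the heaviest edge on its tree cycle — swapping gives another MST of the same weight. Not unique.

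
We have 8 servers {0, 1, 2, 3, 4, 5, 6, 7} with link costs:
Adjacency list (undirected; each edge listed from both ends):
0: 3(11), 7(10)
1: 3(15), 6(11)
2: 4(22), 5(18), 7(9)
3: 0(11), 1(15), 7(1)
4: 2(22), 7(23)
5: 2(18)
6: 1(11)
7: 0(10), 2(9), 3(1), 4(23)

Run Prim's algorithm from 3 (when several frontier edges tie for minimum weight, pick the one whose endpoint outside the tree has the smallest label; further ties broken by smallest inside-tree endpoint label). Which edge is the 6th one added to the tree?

2-5

Grow the tree from 3 using Prim:
Step 1: cheapest edge leaving the tree is 3-7 (1); add 7.
Step 2: cheapest edge leaving the tree is 2-7 (9); add 2.
Step 3: cheapest edge leaving the tree is 0-7 (10); add 0.
Step 4: cheapest edge leaving the tree is 1-3 (15); add 1.
Step 5: cheapest edge leaving the tree is 1-6 (11); add 6.
Step 6: cheapest edge leaving the tree is 2-5 (18); add 5.
Step 7: cheapest edge leaving the tree is 2-4 (22); add 4.
The 6th edge added is 2-5.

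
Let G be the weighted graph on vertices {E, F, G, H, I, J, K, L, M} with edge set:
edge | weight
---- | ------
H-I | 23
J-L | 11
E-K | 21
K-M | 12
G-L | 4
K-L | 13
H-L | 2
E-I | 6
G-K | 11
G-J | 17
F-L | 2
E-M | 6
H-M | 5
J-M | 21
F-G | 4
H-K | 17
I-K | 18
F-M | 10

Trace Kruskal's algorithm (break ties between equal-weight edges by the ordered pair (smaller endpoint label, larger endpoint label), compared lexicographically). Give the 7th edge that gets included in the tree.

G-K

Kruskal's algorithm — process edges by increasing weight (ties by edge label):
F-L (2): add — endpoints in different components.
H-L (2): add — endpoints in different components.
F-G (4): add — endpoints in different components.
G-L (4): skip — G and L already connected.
H-M (5): add — endpoints in different components.
E-I (6): add — endpoints in different components.
E-M (6): add — endpoints in different components.
F-M (10): skip — F and M already connected.
G-K (11): add — endpoints in different components.
J-L (11): add — endpoints in different components.
The 7th edge added is G-K.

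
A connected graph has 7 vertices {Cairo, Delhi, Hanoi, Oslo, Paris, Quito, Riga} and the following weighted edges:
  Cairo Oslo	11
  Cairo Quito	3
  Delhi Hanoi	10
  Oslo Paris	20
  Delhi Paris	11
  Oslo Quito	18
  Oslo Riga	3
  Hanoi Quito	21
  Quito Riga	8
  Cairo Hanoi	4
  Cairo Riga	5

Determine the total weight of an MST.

36

Prim's algorithm from Riga:
Step 1: frontier [Oslo Riga 3, Cairo Riga 5, Quito Riga 8] → take Oslo Riga (3); add Oslo.
Step 2: frontier [Cairo Oslo 11, Oslo Quito 18, Oslo Paris 20, Cairo Riga 5, Quito Riga 8] → take Cairo Riga (5); add Cairo.
Step 3: frontier [Cairo Quito 3, Cairo Hanoi 4, Oslo Quito 18, Oslo Paris 20, Quito Riga 8] → take Cairo Quito (3); add Quito.
Step 4: frontier [Cairo Hanoi 4, Oslo Paris 20, Hanoi Quito 21] → take Cairo Hanoi (4); add Hanoi.
Step 5: frontier [Delhi Hanoi 10, Oslo Paris 20] → take Delhi Hanoi (10); add Delhi.
Step 6: frontier [Delhi Paris 11, Oslo Paris 20] → take Delhi Paris (11); add Paris.
MST edges: Oslo Riga, Cairo Riga, Cairo Quito, Cairo Hanoi, Delhi Hanoi, Delhi Paris; total weight 3+5+3+4+10+11 = 36.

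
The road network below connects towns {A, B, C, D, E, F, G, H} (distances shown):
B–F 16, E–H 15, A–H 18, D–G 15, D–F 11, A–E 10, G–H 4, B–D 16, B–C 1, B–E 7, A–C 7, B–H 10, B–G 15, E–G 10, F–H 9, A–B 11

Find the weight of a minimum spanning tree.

Kruskal's algorithm — process edges by increasing weight (ties by edge label):
B–C (1): add — endpoints in different components.
G–H (4): add — endpoints in different components.
A–C (7): add — endpoints in different components.
B–E (7): add — endpoints in different components.
F–H (9): add — endpoints in different components.
A–E (10): skip — A and E already connected.
B–H (10): add — endpoints in different components.
E–G (10): skip — E and G already connected.
A–B (11): skip — A and B already connected.
D–F (11): add — endpoints in different components.
MST edges: B–C, G–H, A–C, B–E, F–H, B–H, D–F; total weight 1+4+7+7+9+10+11 = 49.

49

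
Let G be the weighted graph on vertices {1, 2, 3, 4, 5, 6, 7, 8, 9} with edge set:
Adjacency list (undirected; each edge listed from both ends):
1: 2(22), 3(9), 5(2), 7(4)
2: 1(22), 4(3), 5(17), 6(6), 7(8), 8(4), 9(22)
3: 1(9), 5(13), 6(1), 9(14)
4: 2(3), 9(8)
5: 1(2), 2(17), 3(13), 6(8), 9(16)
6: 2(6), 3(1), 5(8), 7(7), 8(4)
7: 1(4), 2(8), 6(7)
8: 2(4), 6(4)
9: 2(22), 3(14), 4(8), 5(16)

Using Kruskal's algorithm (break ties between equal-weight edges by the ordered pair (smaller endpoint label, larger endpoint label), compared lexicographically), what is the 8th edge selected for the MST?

4-9

Kruskal: consider edges lightest-first.
3–6 (1): add — endpoints in different components.
1–5 (2): add — endpoints in different components.
2–4 (3): add — endpoints in different components.
1–7 (4): add — endpoints in different components.
2–8 (4): add — endpoints in different components.
6–8 (4): add — endpoints in different components.
2–6 (6): skip — 2 and 6 already connected.
6–7 (7): add — endpoints in different components.
2–7 (8): skip — 2 and 7 already connected.
4–9 (8): add — endpoints in different components.
The 8th edge added is 4–9.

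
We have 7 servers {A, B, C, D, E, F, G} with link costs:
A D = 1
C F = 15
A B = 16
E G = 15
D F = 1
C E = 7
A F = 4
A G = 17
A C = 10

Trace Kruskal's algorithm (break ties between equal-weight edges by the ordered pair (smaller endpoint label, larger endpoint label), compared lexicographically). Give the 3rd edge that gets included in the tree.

C-E

Kruskal's algorithm — process edges by increasing weight (ties by edge label):
A D (1): add. Components now {A,D} {B} {C} {E} {F} {G}
D F (1): add. Components now {A,D,F} {B} {C} {E} {G}
A F (4): skip — A and F already connected.
C E (7): add. Components now {A,D,F} {B} {C,E} {G}
A C (10): add. Components now {A,C,D,E,F} {B} {G}
C F (15): skip — C and F already connected.
E G (15): add. Components now {A,C,D,E,F,G} {B}
A B (16): add. Components now {A,B,C,D,E,F,G}
The 3rd edge added is C E.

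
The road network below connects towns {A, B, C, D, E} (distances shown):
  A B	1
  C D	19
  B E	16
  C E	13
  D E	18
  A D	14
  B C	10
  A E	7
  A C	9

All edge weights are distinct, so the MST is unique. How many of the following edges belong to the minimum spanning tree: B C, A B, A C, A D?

3

Kruskal's algorithm — process edges by increasing weight (ties by edge label):
A B (1): add — endpoints in different components.
A E (7): add — endpoints in different components.
A C (9): add — endpoints in different components.
B C (10): skip — B and C already connected.
C E (13): skip — C and E already connected.
A D (14): add — endpoints in different components.
MST edge set: {A B, A E, A C, A D}.
Of the listed edges, {A B, A C, A D} are in the MST → 3.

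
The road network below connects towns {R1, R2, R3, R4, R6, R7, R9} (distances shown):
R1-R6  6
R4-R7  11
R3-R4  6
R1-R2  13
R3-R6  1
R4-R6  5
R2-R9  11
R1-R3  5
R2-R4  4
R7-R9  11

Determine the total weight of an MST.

Kruskal's algorithm — process edges by increasing weight (ties by edge label):
R3-R6 (1): add — endpoints in different components.
R2-R4 (4): add — endpoints in different components.
R1-R3 (5): add — endpoints in different components.
R4-R6 (5): add — endpoints in different components.
R1-R6 (6): skip — R1 and R6 already connected.
R3-R4 (6): skip — R4 and R3 already connected.
R2-R9 (11): add — endpoints in different components.
R4-R7 (11): add — endpoints in different components.
MST edges: R3-R6, R2-R4, R1-R3, R4-R6, R2-R9, R4-R7; total weight 1+4+5+5+11+11 = 37.

37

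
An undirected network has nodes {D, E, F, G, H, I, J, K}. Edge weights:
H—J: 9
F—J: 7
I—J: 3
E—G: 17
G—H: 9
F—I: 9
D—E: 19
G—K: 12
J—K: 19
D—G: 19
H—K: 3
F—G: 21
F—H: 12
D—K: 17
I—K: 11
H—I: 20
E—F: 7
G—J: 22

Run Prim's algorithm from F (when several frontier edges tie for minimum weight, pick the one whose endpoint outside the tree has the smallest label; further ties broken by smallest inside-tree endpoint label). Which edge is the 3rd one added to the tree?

I-J

Prim, starting at F.
Step 1: cheapest edge leaving the tree is E—F (7); add E.
Step 2: cheapest edge leaving the tree is F—J (7); add J.
Step 3: cheapest edge leaving the tree is I—J (3); add I.
Step 4: cheapest edge leaving the tree is H—J (9); add H.
Step 5: cheapest edge leaving the tree is H—K (3); add K.
Step 6: cheapest edge leaving the tree is G—H (9); add G.
Step 7: cheapest edge leaving the tree is D—K (17); add D.
The 3rd edge added is I—J.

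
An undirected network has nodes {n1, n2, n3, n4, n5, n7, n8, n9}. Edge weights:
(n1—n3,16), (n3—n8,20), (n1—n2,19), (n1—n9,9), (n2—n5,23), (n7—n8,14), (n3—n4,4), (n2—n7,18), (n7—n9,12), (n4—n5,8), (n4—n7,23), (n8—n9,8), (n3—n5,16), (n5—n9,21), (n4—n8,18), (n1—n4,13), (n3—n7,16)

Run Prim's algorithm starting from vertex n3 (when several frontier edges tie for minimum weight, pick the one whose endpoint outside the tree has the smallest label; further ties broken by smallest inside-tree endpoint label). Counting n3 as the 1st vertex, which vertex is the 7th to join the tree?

n7

Prim, starting at n3.
Step 1: cheapest edge leaving the tree is n3—n4 (4); add n4.
Step 2: cheapest edge leaving the tree is n4—n5 (8); add n5.
Step 3: cheapest edge leaving the tree is n1—n4 (13); add n1.
Step 4: cheapest edge leaving the tree is n1—n9 (9); add n9.
Step 5: cheapest edge leaving the tree is n8—n9 (8); add n8.
Step 6: cheapest edge leaving the tree is n7—n9 (12); add n7.
Step 7: cheapest edge leaving the tree is n2—n7 (18); add n2.
Vertex order: n3, n4, n5, n1, n9, n8, n7, n2. The 7th vertex is n7.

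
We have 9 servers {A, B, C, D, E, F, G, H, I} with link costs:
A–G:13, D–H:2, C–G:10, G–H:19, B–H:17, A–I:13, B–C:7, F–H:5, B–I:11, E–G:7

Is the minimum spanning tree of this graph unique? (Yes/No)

Sort edges by weight, then run Kruskal:
D–H (2): add — endpoints in different components.
F–H (5): add — endpoints in different components.
B–C (7): add — endpoints in different components.
E–G (7): add — endpoints in different components.
C–G (10): add — endpoints in different components.
B–I (11): add — endpoints in different components.
A–G (13): add — endpoints in different components.
A–I (13): skip — A and I already connected.
B–H (17): add — endpoints in different components.
Non-tree edge A–I has weight 13, equal to the heaviest edge on its tree cycle — swapping gives another MST of the same weight. Not unique.

No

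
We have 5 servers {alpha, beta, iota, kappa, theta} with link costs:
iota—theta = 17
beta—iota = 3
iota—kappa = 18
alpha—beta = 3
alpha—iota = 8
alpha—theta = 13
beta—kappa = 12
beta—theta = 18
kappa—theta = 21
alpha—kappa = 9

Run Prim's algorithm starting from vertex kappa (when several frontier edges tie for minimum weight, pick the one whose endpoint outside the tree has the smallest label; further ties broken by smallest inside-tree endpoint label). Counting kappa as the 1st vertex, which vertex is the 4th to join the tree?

iota

Grow the tree from kappa using Prim:
Step 1: frontier [alpha—kappa 9, beta—kappa 12, iota—kappa 18, kappa—theta 21] → take alpha—kappa (9); add alpha.
Step 2: frontier [alpha—beta 3, alpha—iota 8, alpha—theta 13, beta—kappa 12, iota—kappa 18, kappa—theta 21] → take alpha—beta (3); add beta.
Step 3: frontier [alpha—iota 8, alpha—theta 13, beta—iota 3, beta—theta 18, iota—kappa 18, kappa—theta 21] → take beta—iota (3); add iota.
Step 4: frontier [alpha—theta 13, beta—theta 18, iota—theta 17, kappa—theta 21] → take alpha—theta (13); add theta.
Vertex order: kappa, alpha, beta, iota, theta. The 4th vertex is iota.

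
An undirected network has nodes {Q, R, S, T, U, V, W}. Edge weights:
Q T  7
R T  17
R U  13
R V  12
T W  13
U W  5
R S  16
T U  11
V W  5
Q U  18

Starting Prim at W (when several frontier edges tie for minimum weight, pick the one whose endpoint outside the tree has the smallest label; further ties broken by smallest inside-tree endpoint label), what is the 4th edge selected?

Grow the tree from W using Prim:
Step 1: cheapest edge leaving the tree is U W (5); add U.
Step 2: cheapest edge leaving the tree is V W (5); add V.
Step 3: cheapest edge leaving the tree is T U (11); add T.
Step 4: cheapest edge leaving the tree is Q T (7); add Q.
Step 5: cheapest edge leaving the tree is R V (12); add R.
Step 6: cheapest edge leaving the tree is R S (16); add S.
The 4th edge added is Q T.

Q-T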